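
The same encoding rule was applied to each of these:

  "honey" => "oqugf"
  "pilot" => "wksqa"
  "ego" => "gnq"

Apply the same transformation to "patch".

wcajo

The shift depends on letter class: consonant h→o is +7, but vowel o→q is +2. The rule splits by letter class: vowels +2, consonants +7.
Applying it to patch: p(cons)+7=w, a(vowel)+2=c, t(cons)+7=a, c(cons)+7=j, h(cons)+7=o.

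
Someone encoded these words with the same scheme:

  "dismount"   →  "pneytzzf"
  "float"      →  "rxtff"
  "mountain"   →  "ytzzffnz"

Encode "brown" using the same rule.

The shift depends on letter class: consonant d→p is +12, but vowel i→n is +5. Vowels shift forward by 5 and consonants shift forward by 12.
For brown: b(cons)+12=n, r(cons)+12=d, o(vowel)+5=t, w(cons)+12=i, n(cons)+12=z.

ndtiz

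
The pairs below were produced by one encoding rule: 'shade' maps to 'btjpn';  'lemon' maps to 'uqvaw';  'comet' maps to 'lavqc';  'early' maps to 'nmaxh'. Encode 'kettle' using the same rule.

The shifts repeat in a cycle of length 2: positions 0,1,… shift by +9, +12, then the pattern repeats.
Applying it to kettle: k+9=t, e+12=q, t+9=c, t+12=f, l+9=u, e+12=q.

tqcfuq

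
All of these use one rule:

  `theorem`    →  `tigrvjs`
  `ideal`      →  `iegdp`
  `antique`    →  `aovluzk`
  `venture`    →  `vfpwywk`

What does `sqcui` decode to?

spare

In theorem: t→t is +0, h→i is +1, e→g is +2, o→r is +3 — the shift increases by 1 each position. Letter i (0-indexed) is shifted by i+0, so successive shifts are 0, 1, 2, ….
Reversing it on sqcui: s−0=s, q−1=p, c−2=a, u−3=r, i−4=e.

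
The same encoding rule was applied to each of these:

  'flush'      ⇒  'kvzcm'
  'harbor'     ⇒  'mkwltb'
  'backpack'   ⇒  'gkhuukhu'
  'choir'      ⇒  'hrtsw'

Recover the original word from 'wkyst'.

Shifts by position in flush: pos 0: f→k (+5), pos 1: l→v (+10), pos 2: u→z (+5), pos 3: s→c (+10) — repeating every 2. It's a Vigenère-style cipher with numeric key [5,10]: position i shifts by key[i mod 2].
Reversing it on wkyst: w−5=r, k−10=a, y−5=t, s−10=i, t−5=o.

ratio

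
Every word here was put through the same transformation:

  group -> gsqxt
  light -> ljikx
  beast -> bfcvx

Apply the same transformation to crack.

cscfo

Each letter shifts forward by its position index (0, 1, 2, …) — the shift grows by one for each successive letter.
For crack: c+0=c, r+1=s, a+2=c, c+3=f, k+4=o.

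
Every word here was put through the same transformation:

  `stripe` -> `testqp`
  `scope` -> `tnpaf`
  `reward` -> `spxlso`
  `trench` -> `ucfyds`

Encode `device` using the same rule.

A repeating key of period 2 is used — shifts +1, +11 over and over.
On device: d+1=e, e+11=p, v+1=w, i+11=t, c+1=d, e+11=p.

epwtdp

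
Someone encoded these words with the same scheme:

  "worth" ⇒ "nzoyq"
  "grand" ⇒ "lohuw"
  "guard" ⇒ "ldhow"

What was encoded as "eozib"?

w(22)→n(13) and o(14)→z(25) fit y≡5x+7 (mod 26); the inverse of 5 mod 26 is 21. Treating letters as 0–25, the rule is x ↦ 5x + 7 (mod 26).
Decoding eozib: e(4)→21·(4−7)≡15=p; o(14)→21·(14−7)≡17=r; z(25)→21·(25−7)≡14=o; i(8)→21·(8−7)≡21=v; b(1)→21·(1−7)≡4=e (all mod 26).

prove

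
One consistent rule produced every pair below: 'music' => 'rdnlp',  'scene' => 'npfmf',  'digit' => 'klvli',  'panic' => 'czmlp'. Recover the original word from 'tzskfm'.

Each letter's alphabet position (a=0..z=25) is mapped through 21·x+25 mod 26 — an affine cipher.
Reversing it on tzskfm: t(19)→5·(19−25)≡22=w; z(25)→5·(25−25)≡0=a; s(18)→5·(18−25)≡17=r; k(10)→5·(10−25)≡3=d; f(5)→5·(5−25)≡4=e; m(12)→5·(12−25)≡13=n (all mod 26).

warden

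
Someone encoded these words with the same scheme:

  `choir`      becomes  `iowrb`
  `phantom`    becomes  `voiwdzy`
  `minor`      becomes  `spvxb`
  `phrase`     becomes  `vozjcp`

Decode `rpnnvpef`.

lifeless

In choir: c→i is +6, h→o is +7, o→w is +8, i→r is +9 — the shift increases by 1 each position. The shift increases by 1 at each position, starting from +6: 6, 7, 8, ….
Undoing it on rpnnvpef: r−6=l, p−7=i, n−8=f, n−9=e, v−10=l, p−11=e, e−12=s, f−13=s.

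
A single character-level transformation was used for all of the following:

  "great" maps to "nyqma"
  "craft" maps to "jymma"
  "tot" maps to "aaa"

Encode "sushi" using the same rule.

zgzou

The shift depends on letter class: consonant g→n is +7, but vowel e→q is +12. The rule splits by letter class: vowels +12, consonants +7.
On sushi: s(cons)+7=z, u(vowel)+12=g, s(cons)+7=z, h(cons)+7=o, i(vowel)+12=u.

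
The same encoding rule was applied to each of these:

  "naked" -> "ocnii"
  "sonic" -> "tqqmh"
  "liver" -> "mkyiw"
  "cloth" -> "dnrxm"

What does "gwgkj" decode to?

fudge

Letter i (0-indexed) is shifted by i+1, so successive shifts are 1, 2, 3, ….
Undoing it on gwgkj: g−1=f, w−2=u, g−3=d, k−4=g, j−5=e.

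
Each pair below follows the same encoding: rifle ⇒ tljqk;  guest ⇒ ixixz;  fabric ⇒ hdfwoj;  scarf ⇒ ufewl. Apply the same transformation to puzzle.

rxderl

In rifle: r→t is +2, i→l is +3, f→j is +4, l→q is +5 — the shift increases by 1 each position. Each letter shifts forward by (position + 2), i.e. 2, 3, 4, … — the shift grows by one for each successive letter.
On puzzle: p+2=r, u+3=x, z+4=d, z+5=e, l+6=r, e+7=l.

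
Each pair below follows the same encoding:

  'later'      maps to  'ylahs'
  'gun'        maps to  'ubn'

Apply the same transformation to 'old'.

The output letters match the input read backwards, each shifted +7: later reversed is retal. Two steps: reverse the string, then apply a Caesar shift of +7.
Applying it to old: reverse → dlo; then shift: d+7=k, l+7=s, o+7=v.

ksv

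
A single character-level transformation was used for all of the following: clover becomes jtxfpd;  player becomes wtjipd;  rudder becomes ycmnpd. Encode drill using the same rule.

kzrvw

In clover: c→j is +7, l→t is +8, o→x is +9, v→f is +10 — the shift increases by 1 each position. Each letter shifts forward by (position + 7), i.e. 7, 8, 9, … — the shift grows by one for each successive letter.
For drill: d+7=k, r+8=z, i+9=r, l+10=v, l+11=w.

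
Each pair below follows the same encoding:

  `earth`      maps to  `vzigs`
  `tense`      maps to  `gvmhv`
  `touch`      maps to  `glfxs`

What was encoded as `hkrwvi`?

Each pair mirrors across the alphabet (e↔v, a↔z, r↔i): positions sum to 25. This is the alphabet-reversal cipher (Atbash): a becomes z, b becomes y, etc.
Undoing it on hkrwvi: h↔s, k↔p, r↔i, w↔d, v↔e, i↔r.

spider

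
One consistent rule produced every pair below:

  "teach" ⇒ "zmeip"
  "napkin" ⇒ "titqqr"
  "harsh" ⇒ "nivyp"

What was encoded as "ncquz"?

Shifts by position in teach: pos 0: t→z (+6), pos 1: e→m (+8), pos 2: a→e (+4), pos 3: c→i (+6), pos 4: h→p (+8) — repeating every 3. The shifts repeat in a cycle of length 3: positions 0,1,… shift by +6, +8, +4, then the pattern repeats.
Reversing it on ncquz: n−6=h, c−8=u, q−4=m, u−6=o, z−8=r.

humor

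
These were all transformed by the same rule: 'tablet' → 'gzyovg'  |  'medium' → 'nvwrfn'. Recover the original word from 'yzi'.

bar

Each letter is replaced by its mirror in the alphabet: a↔z, b↔y, c↔x, and so on (the Atbash cipher).
Undoing it on yzi: y↔b, z↔a, i↔r.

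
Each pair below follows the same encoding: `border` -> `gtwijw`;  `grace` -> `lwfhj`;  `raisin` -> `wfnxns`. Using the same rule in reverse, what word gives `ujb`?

Compare letters: b→g is +5, o→t is +5, r→w is +5 — a constant shift. Every letter moves 5 places later in the alphabet, wrapping around z→a.
Reversing it on ujb: u−5=p, j−5=e, b−5=w.

pew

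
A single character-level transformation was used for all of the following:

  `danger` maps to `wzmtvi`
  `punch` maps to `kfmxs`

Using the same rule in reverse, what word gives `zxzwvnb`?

academy

Each pair mirrors across the alphabet (d↔w, a↔z, n↔m): positions sum to 25. Each letter is replaced by its mirror in the alphabet: a↔z, b↔y, c↔x, and so on (the Atbash cipher).
Undoing it on zxzwvnb: z↔a, x↔c, z↔a, w↔d, v↔e, n↔m, b↔y.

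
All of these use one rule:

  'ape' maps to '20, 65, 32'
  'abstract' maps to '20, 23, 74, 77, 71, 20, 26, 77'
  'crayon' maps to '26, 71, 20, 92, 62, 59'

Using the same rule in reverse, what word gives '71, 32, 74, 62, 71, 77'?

a(#1)→20 and p(#16)→65: differences scale by 3, so n = 3·pos + 17. With a=1..z=26, the number is 3·pos + 17.
Reversing it on 71, 32, 74, 62, 71, 77: 71→(71−17)÷3=18=r, 32→(32−17)÷3=5=e, 74→(74−17)÷3=19=s, 62→(62−17)÷3=15=o, 71→(71−17)÷3=18=r, 77→(77−17)÷3=20=t.

resort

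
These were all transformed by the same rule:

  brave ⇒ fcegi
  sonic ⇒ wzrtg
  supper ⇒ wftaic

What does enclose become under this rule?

iygwsdi

It's a Vigenère-style cipher with numeric key [4,11]: position i shifts by key[i mod 2].
For enclose: e+4=i, n+11=y, c+4=g, l+11=w, o+4=s, s+11=d, e+4=i.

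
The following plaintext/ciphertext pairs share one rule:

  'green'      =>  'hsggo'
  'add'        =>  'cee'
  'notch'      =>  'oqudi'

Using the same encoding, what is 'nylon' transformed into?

The rule splits by letter class: vowels +2, consonants +1.
For nylon: n(cons)+1=o, y(cons)+1=z, l(cons)+1=m, o(vowel)+2=q, n(cons)+1=o.

ozmqo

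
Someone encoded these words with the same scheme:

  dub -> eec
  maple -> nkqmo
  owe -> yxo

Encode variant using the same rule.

Two shifts are in play — +10 for a/e/i/o/u, +1 for every other letter.
For variant: v(cons)+1=w, a(vowel)+10=k, r(cons)+1=s, i(vowel)+10=s, a(vowel)+10=k, n(cons)+1=o, t(cons)+1=u.

wksskou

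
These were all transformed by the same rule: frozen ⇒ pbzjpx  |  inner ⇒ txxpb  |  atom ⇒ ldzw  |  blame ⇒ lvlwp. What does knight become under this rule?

The shift depends on letter class: consonant f→p is +10, but vowel o→z is +11. The rule splits by letter class: vowels +11, consonants +10.
Applying it to knight: k(cons)+10=u, n(cons)+10=x, i(vowel)+11=t, g(cons)+10=q, h(cons)+10=r, t(cons)+10=d.

uxtqrd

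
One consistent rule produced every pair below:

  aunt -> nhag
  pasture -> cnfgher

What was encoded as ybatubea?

longhorn

Compare letters: a→n is +13, u→h is +13, n→a is +13 — a constant shift. Every letter moves 13 places later in the alphabet, wrapping around z→a.
Reversing it on ybatubea: y−13=l, b−13=o, a−13=n, t−13=g, u−13=h, b−13=o, e−13=r, a−13=n.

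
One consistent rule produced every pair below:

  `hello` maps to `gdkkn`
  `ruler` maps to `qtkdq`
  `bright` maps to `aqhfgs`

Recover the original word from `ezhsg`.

faith

Compare letters: h→g is +25, e→d is +25, l→k is +25 — a constant shift. Every letter moves 25 places later in the alphabet, wrapping around z→a.
Reversing it on ezhsg: e−25=f, z−25=a, h−25=i, s−25=t, g−25=h.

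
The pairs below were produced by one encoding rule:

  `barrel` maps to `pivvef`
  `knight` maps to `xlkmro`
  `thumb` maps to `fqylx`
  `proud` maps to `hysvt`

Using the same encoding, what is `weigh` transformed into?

The word is reversed, then every letter is shifted forward by 4.
On weigh: reverse → hgiew; then shift: h+4=l, g+4=k, i+4=m, e+4=i, w+4=a.

lkmia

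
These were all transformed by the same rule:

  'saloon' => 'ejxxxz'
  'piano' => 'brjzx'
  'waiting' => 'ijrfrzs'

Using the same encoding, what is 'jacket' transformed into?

The rule splits by letter class: vowels +9, consonants +12.
For jacket: j(cons)+12=v, a(vowel)+9=j, c(cons)+12=o, k(cons)+12=w, e(vowel)+9=n, t(cons)+12=f.

vjownf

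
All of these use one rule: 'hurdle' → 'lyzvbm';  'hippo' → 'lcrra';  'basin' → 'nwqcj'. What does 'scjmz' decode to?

miner

Treating letters as 0–25, the rule is x ↦ 17x + 22 (mod 26).
Undoing it on scjmz: s(18)→23·(18−22)≡12=m; c(2)→23·(2−22)≡8=i; j(9)→23·(9−22)≡13=n; m(12)→23·(12−22)≡4=e; z(25)→23·(25−22)≡17=r (all mod 26).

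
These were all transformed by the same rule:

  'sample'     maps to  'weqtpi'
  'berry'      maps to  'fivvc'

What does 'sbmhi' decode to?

oxide

Compare letters: s→w is +4, a→e is +4, m→q is +4 — a constant shift. Each letter is shifted forward by 4 in the alphabet (a Caesar shift of +4).
Reversing it on sbmhi: s−4=o, b−4=x, m−4=i, h−4=d, i−4=e.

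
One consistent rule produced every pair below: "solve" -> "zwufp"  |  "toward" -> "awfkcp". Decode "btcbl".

In solve: s→z is +7, o→w is +8, l→u is +9, v→f is +10 — the shift increases by 1 each position. Letter i (0-indexed) is shifted by i+7, so successive shifts are 7, 8, 9, ….
Reversing it on btcbl: b−7=u, t−8=l, c−9=t, b−10=r, l−11=a.

ultra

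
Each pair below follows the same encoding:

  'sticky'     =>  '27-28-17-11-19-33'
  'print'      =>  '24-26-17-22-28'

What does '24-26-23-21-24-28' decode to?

s is letter #19 and maps to 27: an offset of 8. Each letter is replaced by its alphabet position (a=1..z=26) + 8.
Undoing it on 24-26-23-21-24-28: 24→(24−8)÷1=16=p, 26→(26−8)÷1=18=r, 23→(23−8)÷1=15=o, 21→(21−8)÷1=13=m, 24→(24−8)÷1=16=p, 28→(28−8)÷1=20=t.

prompt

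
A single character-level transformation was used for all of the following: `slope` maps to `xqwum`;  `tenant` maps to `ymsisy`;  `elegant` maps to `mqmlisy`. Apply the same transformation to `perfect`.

The shift depends on letter class: consonant s→x is +5, but vowel o→w is +8. The rule splits by letter class: vowels +8, consonants +5.
On perfect: p(cons)+5=u, e(vowel)+8=m, r(cons)+5=w, f(cons)+5=k, e(vowel)+8=m, c(cons)+5=h, t(cons)+5=y.

umwkmhy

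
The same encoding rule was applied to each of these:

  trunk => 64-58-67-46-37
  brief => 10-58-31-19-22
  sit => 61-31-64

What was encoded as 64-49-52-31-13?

topic

t(#20)→64 and r(#18)→58: differences scale by 3, so n = 3·pos + 4. With a=1..z=26, the number is 3·pos + 4.
Undoing it on 64-49-52-31-13: 64→(64−4)÷3=20=t, 49→(49−4)÷3=15=o, 52→(52−4)÷3=16=p, 31→(31−4)÷3=9=i, 13→(13−4)÷3=3=c.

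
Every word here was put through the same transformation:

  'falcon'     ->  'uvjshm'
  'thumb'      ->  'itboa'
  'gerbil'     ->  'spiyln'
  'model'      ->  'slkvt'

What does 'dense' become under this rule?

The output letters match the input read backwards, each shifted +7: falcon reversed is noclaf. Two steps: reverse the string, then apply a Caesar shift of +7.
On dense: reverse → esned; then shift: e+7=l, s+7=z, n+7=u, e+7=l, d+7=k.

lzulk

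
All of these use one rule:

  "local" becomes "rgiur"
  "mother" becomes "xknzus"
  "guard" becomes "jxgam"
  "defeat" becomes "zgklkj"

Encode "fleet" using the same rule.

zkkrl

The output letters match the input read backwards, each shifted +6: local reversed is lacol. Two steps: reverse the string, then apply a Caesar shift of +6.
On fleet: reverse → teelf; then shift: t+6=z, e+6=k, e+6=k, l+6=r, f+6=l.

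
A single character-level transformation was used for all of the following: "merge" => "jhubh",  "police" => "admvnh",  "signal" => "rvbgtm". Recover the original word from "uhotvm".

m(12)→j(9) and e(4)→h(7) fit y≡23x+19 (mod 26); the inverse of 23 mod 26 is 17. This is an affine cipher: with a=0,…,z=25, each position x becomes (23x+19) mod 26.
Reversing it on uhotvm: u(20)→17·(20−19)≡17=r; h(7)→17·(7−19)≡4=e; o(14)→17·(14−19)≡19=t; t(19)→17·(19−19)≡0=a; v(21)→17·(21−19)≡8=i; m(12)→17·(12−19)≡11=l (all mod 26).

retail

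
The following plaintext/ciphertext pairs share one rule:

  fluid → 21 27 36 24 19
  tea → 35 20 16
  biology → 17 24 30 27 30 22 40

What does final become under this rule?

Each letter is replaced by its alphabet position (a=1..z=26) + 15.
Applying it to final: f=6→21, i=9→24, n=14→29, a=1→16, l=12→27.

21 24 29 16 27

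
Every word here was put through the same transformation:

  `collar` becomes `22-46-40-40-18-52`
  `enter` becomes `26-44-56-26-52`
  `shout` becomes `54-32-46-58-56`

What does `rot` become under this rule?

c(#3)→22 and o(#15)→46: differences scale by 2, so n = 2·pos + 16. With a=1..z=26, the number is 2·pos + 16.
On rot: r=18→52, o=15→46, t=20→56.

52-46-56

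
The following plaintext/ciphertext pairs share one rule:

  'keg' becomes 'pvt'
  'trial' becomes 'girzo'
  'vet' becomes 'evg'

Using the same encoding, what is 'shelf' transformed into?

Each pair mirrors across the alphabet (k↔p, e↔v, g↔t): positions sum to 25. Each letter is replaced by its mirror in the alphabet: a↔z, b↔y, c↔x, and so on (the Atbash cipher).
For shelf: s↔h, h↔s, e↔v, l↔o, f↔u.

hsvou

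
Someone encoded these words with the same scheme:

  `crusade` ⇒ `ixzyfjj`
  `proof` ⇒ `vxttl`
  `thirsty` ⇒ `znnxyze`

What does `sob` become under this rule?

yth

Vowels shift forward by 5 and consonants shift forward by 6.
For sob: s(cons)+6=y, o(vowel)+5=t, b(cons)+6=h.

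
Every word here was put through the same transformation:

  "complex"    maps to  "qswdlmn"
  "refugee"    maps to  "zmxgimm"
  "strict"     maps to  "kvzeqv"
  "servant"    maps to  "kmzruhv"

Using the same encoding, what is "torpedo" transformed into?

c(2)→q(16) and o(14)→s(18) fit y≡11x+20 (mod 26); the inverse of 11 mod 26 is 19. Each letter's alphabet position (a=0..z=25) is mapped through 11·x+20 mod 26 — an affine cipher.
For torpedo: t(19)→11·19+20≡21=v; o(14)→11·14+20≡18=s; r(17)→11·17+20≡25=z; p(15)→11·15+20≡3=d; e(4)→11·4+20≡12=m; d(3)→11·3+20≡1=b; o(14)→11·14+20≡18=s (all mod 26).

vszdmbs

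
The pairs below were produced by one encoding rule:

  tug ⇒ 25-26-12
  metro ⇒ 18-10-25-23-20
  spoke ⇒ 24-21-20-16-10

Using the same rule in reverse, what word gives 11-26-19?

fun

t is letter #20 and maps to 25: an offset of 5. The number is (letter's place in the alphabet, a=1) + 5.
Decoding 11-26-19: 11→(11−5)÷1=6=f, 26→(26−5)÷1=21=u, 19→(19−5)÷1=14=n.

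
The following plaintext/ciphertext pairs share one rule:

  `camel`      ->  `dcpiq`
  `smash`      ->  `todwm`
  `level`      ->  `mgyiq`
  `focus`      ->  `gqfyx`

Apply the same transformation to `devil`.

egymq

The shift increases by 1 at each position, starting from +1: 1, 2, 3, ….
Applying it to devil: d+1=e, e+2=g, v+3=y, i+4=m, l+5=q.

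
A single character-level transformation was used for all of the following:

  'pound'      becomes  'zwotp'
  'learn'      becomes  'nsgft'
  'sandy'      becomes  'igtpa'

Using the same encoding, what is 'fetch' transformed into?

vslmb

p(15)→z(25) and o(14)→w(22) fit y≡3x+6 (mod 26); the inverse of 3 mod 26 is 9. Each letter's alphabet position (a=0..z=25) is mapped through 3·x+6 mod 26 — an affine cipher.
For fetch: f(5)→3·5+6≡21=v; e(4)→3·4+6≡18=s; t(19)→3·19+6≡11=l; c(2)→3·2+6≡12=m; h(7)→3·7+6≡1=b (all mod 26).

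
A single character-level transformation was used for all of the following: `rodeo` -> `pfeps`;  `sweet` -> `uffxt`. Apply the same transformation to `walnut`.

uvombx

Read the word backwards and shift each letter +1.
Applying it to walnut: reverse → tunlaw; then shift: t+1=u, u+1=v, n+1=o, l+1=m, a+1=b, w+1=x.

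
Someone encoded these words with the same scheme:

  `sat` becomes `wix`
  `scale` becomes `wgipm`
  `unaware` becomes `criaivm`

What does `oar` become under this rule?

wiv

The rule splits by letter class: vowels +8, consonants +4.
For oar: o(vowel)+8=w, a(vowel)+8=i, r(cons)+4=v.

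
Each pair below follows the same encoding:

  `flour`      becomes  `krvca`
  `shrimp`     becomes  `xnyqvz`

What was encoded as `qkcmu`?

level

In flour: f→k is +5, l→r is +6, o→v is +7, u→c is +8 — the shift increases by 1 each position. Letter i (0-indexed) is shifted by i+5, so successive shifts are 5, 6, 7, ….
Decoding qkcmu: q−5=l, k−6=e, c−7=v, m−8=e, u−9=l.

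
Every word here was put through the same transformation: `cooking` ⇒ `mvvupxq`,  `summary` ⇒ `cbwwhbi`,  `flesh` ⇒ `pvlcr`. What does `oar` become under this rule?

vhb

The shift depends on letter class: consonant c→m is +10, but vowel o→v is +7. The rule splits by letter class: vowels +7, consonants +10.
On oar: o(vowel)+7=v, a(vowel)+7=h, r(cons)+10=b.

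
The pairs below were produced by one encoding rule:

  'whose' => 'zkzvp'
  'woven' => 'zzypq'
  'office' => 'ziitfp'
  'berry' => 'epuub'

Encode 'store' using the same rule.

vwzup

The shift depends on letter class: consonant w→z is +3, but vowel o→z is +11. Vowels shift forward by 11 and consonants shift forward by 3.
On store: s(cons)+3=v, t(cons)+3=w, o(vowel)+11=z, r(cons)+3=u, e(vowel)+11=p.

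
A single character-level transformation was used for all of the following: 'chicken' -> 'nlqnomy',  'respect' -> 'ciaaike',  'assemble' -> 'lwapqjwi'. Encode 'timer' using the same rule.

emupv

Shifts by position in chicken: pos 0: c→n (+11), pos 1: h→l (+4), pos 2: i→q (+8), pos 3: c→n (+11), pos 4: k→o (+4), pos 5: e→m (+8) — repeating every 3. A repeating key of period 3 is used — shifts +11, +4, +8 over and over.
On timer: t+11=e, i+4=m, m+8=u, e+11=p, r+4=v.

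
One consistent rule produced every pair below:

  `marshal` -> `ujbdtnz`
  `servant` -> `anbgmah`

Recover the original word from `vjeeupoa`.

nautical

Letter i (0-indexed) is shifted by i+8, so successive shifts are 8, 9, 10, ….
Decoding vjeeupoa: v−8=n, j−9=a, e−10=u, e−11=t, u−12=i, p−13=c, o−14=a, a−15=l.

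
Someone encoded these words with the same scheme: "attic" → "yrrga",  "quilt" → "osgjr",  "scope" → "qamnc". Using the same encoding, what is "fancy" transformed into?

dylaw

Compare letters: a→y is +24, t→r is +24, t→r is +24 — a constant shift. This is a Caesar cipher with shift 24.
For fancy: f+24=d, a+24=y, n+24=l, c+24=a, y+24=w.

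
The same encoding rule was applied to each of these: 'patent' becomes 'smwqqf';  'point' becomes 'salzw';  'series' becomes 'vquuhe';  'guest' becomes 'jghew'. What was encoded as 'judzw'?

giant

It's a Vigenère-style cipher with numeric key [3,12]: position i shifts by key[i mod 2].
Decoding judzw: j−3=g, u−12=i, d−3=a, z−12=n, w−3=t.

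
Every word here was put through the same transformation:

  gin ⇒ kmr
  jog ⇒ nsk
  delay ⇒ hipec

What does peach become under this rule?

tiegl

Compare letters: g→k is +4, i→m is +4, n→r is +4 — a constant shift. This is a Caesar cipher with shift 4.
On peach: p+4=t, e+4=i, a+4=e, c+4=g, h+4=l.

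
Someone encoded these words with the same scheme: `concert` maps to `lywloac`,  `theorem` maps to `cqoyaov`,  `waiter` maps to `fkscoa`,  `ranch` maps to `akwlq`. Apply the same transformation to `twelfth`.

The shift depends on letter class: consonant c→l is +9, but vowel o→y is +10. Vowels shift forward by 10 and consonants shift forward by 9.
For twelfth: t(cons)+9=c, w(cons)+9=f, e(vowel)+10=o, l(cons)+9=u, f(cons)+9=o, t(cons)+9=c, h(cons)+9=q.

cfouocq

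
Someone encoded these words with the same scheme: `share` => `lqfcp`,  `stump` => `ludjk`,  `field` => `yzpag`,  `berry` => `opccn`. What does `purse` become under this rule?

kdclp

s(18)→l(11) and h(7)→q(16) fit y≡9x+5 (mod 26); the inverse of 9 mod 26 is 3. This is an affine cipher: with a=0,…,z=25, each position x becomes (9x+5) mod 26.
Applying it to purse: p(15)→9·15+5≡10=k; u(20)→9·20+5≡3=d; r(17)→9·17+5≡2=c; s(18)→9·18+5≡11=l; e(4)→9·4+5≡15=p (all mod 26).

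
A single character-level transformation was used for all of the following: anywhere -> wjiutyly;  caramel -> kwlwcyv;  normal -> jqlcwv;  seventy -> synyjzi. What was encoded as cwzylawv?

a(0)→w(22) and n(13)→j(9) fit y≡7x+22 (mod 26); the inverse of 7 mod 26 is 15. Each letter's alphabet position (a=0..z=25) is mapped through 7·x+22 mod 26 — an affine cipher.
Decoding cwzylawv: c(2)→15·(2−22)≡12=m; w(22)→15·(22−22)≡0=a; z(25)→15·(25−22)≡19=t; y(24)→15·(24−22)≡4=e; l(11)→15·(11−22)≡17=r; a(0)→15·(0−22)≡8=i; w(22)→15·(22−22)≡0=a; v(21)→15·(21−22)≡11=l (all mod 26).

material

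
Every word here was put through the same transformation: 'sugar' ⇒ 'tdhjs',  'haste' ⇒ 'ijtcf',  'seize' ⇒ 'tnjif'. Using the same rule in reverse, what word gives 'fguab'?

extra

Shifts by position in sugar: pos 0: s→t (+1), pos 1: u→d (+9), pos 2: g→h (+1), pos 3: a→j (+9) — repeating every 2. The shifts repeat in a cycle of length 2: positions 0,1,… shift by +1, +9, then the pattern repeats.
Undoing it on fguab: f−1=e, g−9=x, u−1=t, a−9=r, b−1=a.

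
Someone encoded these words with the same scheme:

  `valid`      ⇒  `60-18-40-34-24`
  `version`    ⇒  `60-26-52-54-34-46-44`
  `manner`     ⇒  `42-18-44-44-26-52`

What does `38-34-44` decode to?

v(#22)→60 and a(#1)→18: differences scale by 2, so n = 2·pos + 16. With a=1..z=26, the number is 2·pos + 16.
Decoding 38-34-44: 38→(38−16)÷2=11=k, 34→(34−16)÷2=9=i, 44→(44−16)÷2=14=n.

kin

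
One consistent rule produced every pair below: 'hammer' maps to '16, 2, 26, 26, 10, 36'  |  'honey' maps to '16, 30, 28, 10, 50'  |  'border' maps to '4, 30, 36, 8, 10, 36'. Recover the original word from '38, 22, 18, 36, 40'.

skirt

h(#8)→16 and a(#1)→2: differences scale by 2, so n = 2·pos + 0. The formula is n = 2×(alphabet index, a=1).
Reversing it on 38, 22, 18, 36, 40: 38→(38−0)÷2=19=s, 22→(22−0)÷2=11=k, 18→(18−0)÷2=9=i, 36→(36−0)÷2=18=r, 40→(40−0)÷2=20=t.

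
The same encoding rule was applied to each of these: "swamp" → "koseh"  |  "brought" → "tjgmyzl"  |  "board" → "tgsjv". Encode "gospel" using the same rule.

Compare letters: s→k is +18, w→o is +18, a→s is +18 — a constant shift. Each letter is shifted forward by 18 in the alphabet (a Caesar shift of +18).
Applying it to gospel: g+18=y, o+18=g, s+18=k, p+18=h, e+18=w, l+18=d.

ygkhwd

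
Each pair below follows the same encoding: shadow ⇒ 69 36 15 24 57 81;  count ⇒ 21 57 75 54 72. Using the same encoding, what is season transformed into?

69 27 15 69 57 54

s(#19)→69 and h(#8)→36: differences scale by 3, so n = 3·pos + 12. Each letter becomes 3×(its alphabet position, a=1..z=26) + 12.
For season: s=19→69, e=5→27, a=1→15, s=19→69, o=15→57, n=14→54.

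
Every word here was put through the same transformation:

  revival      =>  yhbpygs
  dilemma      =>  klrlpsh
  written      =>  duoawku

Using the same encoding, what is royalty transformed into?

Shifts by position in revival: pos 0: r→y (+7), pos 1: e→h (+3), pos 2: v→b (+6), pos 3: i→p (+7), pos 4: v→y (+3), pos 5: a→g (+6) — repeating every 3. A repeating key of period 3 is used — shifts +7, +3, +6 over and over.
For royalty: r+7=y, o+3=r, y+6=e, a+7=h, l+3=o, t+6=z, y+7=f.

yrehozf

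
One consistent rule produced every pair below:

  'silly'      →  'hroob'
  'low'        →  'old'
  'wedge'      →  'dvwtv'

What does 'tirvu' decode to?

This is the alphabet-reversal cipher (Atbash): a becomes z, b becomes y, etc.
Reversing it on tirvu: t↔g, i↔r, r↔i, v↔e, u↔f.

grief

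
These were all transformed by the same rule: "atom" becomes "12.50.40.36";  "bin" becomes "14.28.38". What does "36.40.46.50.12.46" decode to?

With a=1..z=26, the number is 2·pos + 10.
Undoing it on 36.40.46.50.12.46: 36→(36−10)÷2=13=m, 40→(40−10)÷2=15=o, 46→(46−10)÷2=18=r, 50→(50−10)÷2=20=t, 12→(12−10)÷2=1=a, 46→(46−10)÷2=18=r.

mortar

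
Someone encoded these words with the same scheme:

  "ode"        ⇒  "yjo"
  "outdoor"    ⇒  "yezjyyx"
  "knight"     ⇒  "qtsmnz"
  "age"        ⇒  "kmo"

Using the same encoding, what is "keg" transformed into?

qom

The shift depends on letter class: consonant d→j is +6, but vowel o→y is +10. The rule splits by letter class: vowels +10, consonants +6.
Applying it to keg: k(cons)+6=q, e(vowel)+10=o, g(cons)+6=m.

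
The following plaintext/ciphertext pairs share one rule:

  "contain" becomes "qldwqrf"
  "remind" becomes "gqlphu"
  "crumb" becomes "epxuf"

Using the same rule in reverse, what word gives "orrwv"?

The output letters match the input read backwards, each shifted +3: contain reversed is niatnoc. Read the word backwards and shift each letter +3.
Undoing it on orrwv: shift back: o−3=l, r−3=o, r−3=o, w−3=t, v−3=s → loots; then reverse → stool.

stool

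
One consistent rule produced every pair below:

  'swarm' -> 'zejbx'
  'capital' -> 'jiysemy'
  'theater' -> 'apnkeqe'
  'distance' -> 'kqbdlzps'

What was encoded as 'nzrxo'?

In swarm: s→z is +7, w→e is +8, a→j is +9, r→b is +10 — the shift increases by 1 each position. Each letter shifts forward by (position + 7), i.e. 7, 8, 9, … — the shift grows by one for each successive letter.
Reversing it on nzrxo: n−7=g, z−8=r, r−9=i, x−10=n, o−11=d.

grind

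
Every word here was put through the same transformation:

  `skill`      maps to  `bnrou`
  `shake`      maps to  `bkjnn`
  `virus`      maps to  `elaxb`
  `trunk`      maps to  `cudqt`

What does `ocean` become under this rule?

xfndw

The shifts repeat in a cycle of length 2: positions 0,1,… shift by +9, +3, then the pattern repeats.
For ocean: o+9=x, c+3=f, e+9=n, a+3=d, n+9=w.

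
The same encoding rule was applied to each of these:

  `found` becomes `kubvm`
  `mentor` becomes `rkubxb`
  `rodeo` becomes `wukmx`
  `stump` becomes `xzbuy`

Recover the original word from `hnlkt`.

check

In found: f→k is +5, o→u is +6, u→b is +7, n→v is +8 — the shift increases by 1 each position. Letter i (0-indexed) is shifted by i+5, so successive shifts are 5, 6, 7, ….
Reversing it on hnlkt: h−5=c, n−6=h, l−7=e, k−8=c, t−9=k.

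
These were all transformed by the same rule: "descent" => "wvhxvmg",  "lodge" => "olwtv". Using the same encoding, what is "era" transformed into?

Each pair mirrors across the alphabet (d↔w, e↔v, s↔h): positions sum to 25. Each letter is replaced by its mirror in the alphabet: a↔z, b↔y, c↔x, and so on (the Atbash cipher).
Applying it to era: e↔v, r↔i, a↔z.

viz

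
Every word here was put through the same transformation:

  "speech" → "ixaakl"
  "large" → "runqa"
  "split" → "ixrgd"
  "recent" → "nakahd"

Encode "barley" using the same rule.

This is an affine cipher: with a=0,…,z=25, each position x becomes (21x+20) mod 26.
On barley: b(1)→21·1+20≡15=p; a(0)→21·0+20≡20=u; r(17)→21·17+20≡13=n; l(11)→21·11+20≡17=r; e(4)→21·4+20≡0=a; y(24)→21·24+20≡4=e (all mod 26).

punrae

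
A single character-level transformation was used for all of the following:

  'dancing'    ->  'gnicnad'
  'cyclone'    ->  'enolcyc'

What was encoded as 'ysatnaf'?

The output letters match the input read backwards: dancing reversed is gnicnad. The word is simply reversed.
Decoding ysatnaf: then reverse → fantasy.

fantasy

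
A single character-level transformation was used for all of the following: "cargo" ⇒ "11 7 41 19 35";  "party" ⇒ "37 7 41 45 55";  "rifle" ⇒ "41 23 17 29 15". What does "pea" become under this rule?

c(#3)→11 and a(#1)→7: differences scale by 2, so n = 2·pos + 5. The formula is n = 2×(alphabet index, a=1) + 5.
For pea: p=16→37, e=5→15, a=1→7.

37 15 7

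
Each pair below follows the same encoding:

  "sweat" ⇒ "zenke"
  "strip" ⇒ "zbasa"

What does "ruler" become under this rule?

ycuoc

In sweat: s→z is +7, w→e is +8, e→n is +9, a→k is +10 — the shift increases by 1 each position. The shift increases by 1 at each position, starting from +7: 7, 8, 9, ….
Applying it to ruler: r+7=y, u+8=c, l+9=u, e+10=o, r+11=c.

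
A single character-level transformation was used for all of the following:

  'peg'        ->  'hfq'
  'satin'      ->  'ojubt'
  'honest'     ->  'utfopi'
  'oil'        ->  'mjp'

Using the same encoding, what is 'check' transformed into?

ldfid

The output letters match the input read backwards, each shifted +1: peg reversed is gep. The word is reversed, then every letter is shifted forward by 1.
On check: reverse → kcehc; then shift: k+1=l, c+1=d, e+1=f, h+1=i, c+1=d.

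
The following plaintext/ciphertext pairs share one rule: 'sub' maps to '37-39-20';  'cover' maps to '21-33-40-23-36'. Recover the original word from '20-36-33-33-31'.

s is letter #19 and maps to 37: an offset of 18. Letters become their 1-based position plus 18 (so a→19, b→20, …).
Reversing it on 20-36-33-33-31: 20→(20−18)÷1=2=b, 36→(36−18)÷1=18=r, 33→(33−18)÷1=15=o, 33→(33−18)÷1=15=o, 31→(31−18)÷1=13=m.

broom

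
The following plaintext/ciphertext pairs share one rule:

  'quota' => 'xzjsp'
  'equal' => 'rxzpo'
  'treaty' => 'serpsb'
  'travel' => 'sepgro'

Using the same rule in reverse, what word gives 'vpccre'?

q(16)→x(23) and u(20)→z(25) fit y≡7x+15 (mod 26); the inverse of 7 mod 26 is 15. Each letter's alphabet position (a=0..z=25) is mapped through 7·x+15 mod 26 — an affine cipher.
Undoing it on vpccre: v(21)→15·(21−15)≡12=m; p(15)→15·(15−15)≡0=a; c(2)→15·(2−15)≡13=n; c(2)→15·(2−15)≡13=n; r(17)→15·(17−15)≡4=e; e(4)→15·(4−15)≡17=r (all mod 26).

manner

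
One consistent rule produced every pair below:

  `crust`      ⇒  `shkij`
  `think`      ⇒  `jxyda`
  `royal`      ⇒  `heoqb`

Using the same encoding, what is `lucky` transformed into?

bksao

Compare letters: c→s is +16, r→h is +16, u→k is +16 — a constant shift. It's a constant shift of +16 (ROT16).
For lucky: l+16=b, u+16=k, c+16=s, k+16=a, y+16=o.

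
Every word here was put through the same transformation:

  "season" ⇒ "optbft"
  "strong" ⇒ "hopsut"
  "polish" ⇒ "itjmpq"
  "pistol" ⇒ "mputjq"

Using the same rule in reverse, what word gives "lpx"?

wok

Two steps: reverse the string, then apply a Caesar shift of +1.
Reversing it on lpx: shift back: l−1=k, p−1=o, x−1=w → kow; then reverse → wok.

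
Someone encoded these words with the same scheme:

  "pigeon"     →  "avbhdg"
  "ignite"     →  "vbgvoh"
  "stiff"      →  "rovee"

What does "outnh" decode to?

p(15)→a(0) and i(8)→v(21) fit y≡23x+19 (mod 26); the inverse of 23 mod 26 is 17. This is an affine cipher: with a=0,…,z=25, each position x becomes (23x+19) mod 26.
Reversing it on outnh: o(14)→17·(14−19)≡19=t; u(20)→17·(20−19)≡17=r; t(19)→17·(19−19)≡0=a; n(13)→17·(13−19)≡2=c; h(7)→17·(7−19)≡4=e (all mod 26).

trace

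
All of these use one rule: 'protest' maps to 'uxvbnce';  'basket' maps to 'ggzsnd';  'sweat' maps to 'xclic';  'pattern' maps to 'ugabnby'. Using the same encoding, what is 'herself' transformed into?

mkyanvq

In protest: p→u is +5, r→x is +6, o→v is +7, t→b is +8 — the shift increases by 1 each position. Each letter shifts forward by (position + 5), i.e. 5, 6, 7, … — the shift grows by one for each successive letter.
On herself: h+5=m, e+6=k, r+7=y, s+8=a, e+9=n, l+10=v, f+11=q.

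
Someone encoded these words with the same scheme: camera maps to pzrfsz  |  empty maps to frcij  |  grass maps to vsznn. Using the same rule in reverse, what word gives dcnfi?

upset

Treating letters as 0–25, the rule is x ↦ 21x + 25 (mod 26).
Decoding dcnfi: d(3)→5·(3−25)≡20=u; c(2)→5·(2−25)≡15=p; n(13)→5·(13−25)≡18=s; f(5)→5·(5−25)≡4=e; i(8)→5·(8−25)≡19=t (all mod 26).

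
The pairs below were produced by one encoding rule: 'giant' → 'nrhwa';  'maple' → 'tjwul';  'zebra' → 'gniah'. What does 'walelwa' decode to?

prevent

A repeating key of period 2 is used — shifts +7, +9 over and over.
Undoing it on walelwa: w−7=p, a−9=r, l−7=e, e−9=v, l−7=e, w−9=n, a−7=t.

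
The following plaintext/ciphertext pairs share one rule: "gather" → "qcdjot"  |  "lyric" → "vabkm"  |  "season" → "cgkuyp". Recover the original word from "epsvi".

Shifts by position in gather: pos 0: g→q (+10), pos 1: a→c (+2), pos 2: t→d (+10), pos 3: h→j (+2) — repeating every 2. It's a Vigenère-style cipher with numeric key [10,2]: position i shifts by key[i mod 2].
Undoing it on epsvi: e−10=u, p−2=n, s−10=i, v−2=t, i−10=y.

unity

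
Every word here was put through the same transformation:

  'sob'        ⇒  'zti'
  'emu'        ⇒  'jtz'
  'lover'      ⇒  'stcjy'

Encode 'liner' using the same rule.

The shift depends on letter class: consonant s→z is +7, but vowel o→t is +5. The rule splits by letter class: vowels +5, consonants +7.
Applying it to liner: l(cons)+7=s, i(vowel)+5=n, n(cons)+7=u, e(vowel)+5=j, r(cons)+7=y.

snujy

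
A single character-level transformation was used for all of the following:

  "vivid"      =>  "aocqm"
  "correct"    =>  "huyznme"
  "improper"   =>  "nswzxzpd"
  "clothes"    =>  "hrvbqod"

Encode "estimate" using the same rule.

In vivid: v→a is +5, i→o is +6, v→c is +7, i→q is +8 — the shift increases by 1 each position. The shift increases by 1 at each position, starting from +5: 5, 6, 7, ….
On estimate: e+5=j, s+6=y, t+7=a, i+8=q, m+9=v, a+10=k, t+11=e, e+12=q.

jyaqvkeq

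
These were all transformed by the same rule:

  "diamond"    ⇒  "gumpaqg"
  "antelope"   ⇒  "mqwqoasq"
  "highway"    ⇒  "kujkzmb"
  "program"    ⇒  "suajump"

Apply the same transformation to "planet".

somqqw

Vowels shift forward by 12 and consonants shift forward by 3.
Applying it to planet: p(cons)+3=s, l(cons)+3=o, a(vowel)+12=m, n(cons)+3=q, e(vowel)+12=q, t(cons)+3=w.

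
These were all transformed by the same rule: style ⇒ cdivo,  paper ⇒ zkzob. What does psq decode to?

Compare letters: s→c is +10, t→d is +10, y→i is +10 — a constant shift. Each letter is shifted forward by 10 in the alphabet (a Caesar shift of +10).
Undoing it on psq: p−10=f, s−10=i, q−10=g.

fig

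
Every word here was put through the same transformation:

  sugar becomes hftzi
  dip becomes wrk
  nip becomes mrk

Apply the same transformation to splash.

hkozhs

Each pair mirrors across the alphabet (s↔h, u↔f, g↔t): positions sum to 25. Letters are reflected about the middle of the alphabet (position → 25−position): Atbash.
On splash: s↔h, p↔k, l↔o, a↔z, s↔h, h↔s.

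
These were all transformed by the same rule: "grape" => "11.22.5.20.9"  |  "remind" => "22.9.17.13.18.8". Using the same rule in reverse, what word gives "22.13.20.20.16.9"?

g is letter #7 and maps to 11: an offset of 4. Letters become their 1-based position plus 4 (so a→5, b→6, …).
Undoing it on 22.13.20.20.16.9: 22→(22−4)÷1=18=r, 13→(13−4)÷1=9=i, 20→(20−4)÷1=16=p, 20→(20−4)÷1=16=p, 16→(16−4)÷1=12=l, 9→(9−4)÷1=5=e.

ripple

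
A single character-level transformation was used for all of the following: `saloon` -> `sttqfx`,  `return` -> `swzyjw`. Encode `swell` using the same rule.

The output letters match the input read backwards, each shifted +5: saloon reversed is noolas. Read the word backwards and shift each letter +5.
For swell: reverse → llews; then shift: l+5=q, l+5=q, e+5=j, w+5=b, s+5=x.

qqjbx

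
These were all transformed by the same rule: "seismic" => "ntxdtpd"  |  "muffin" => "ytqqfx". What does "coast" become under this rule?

The output letters match the input read backwards, each shifted +11: seismic reversed is cimsies. The word is reversed, then every letter is shifted forward by 11.
On coast: reverse → tsaoc; then shift: t+11=e, s+11=d, a+11=l, o+11=z, c+11=n.

edlzn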